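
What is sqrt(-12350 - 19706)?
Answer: 2*I*sqrt(8014) ≈ 179.04*I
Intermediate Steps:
sqrt(-12350 - 19706) = sqrt(-32056) = 2*I*sqrt(8014)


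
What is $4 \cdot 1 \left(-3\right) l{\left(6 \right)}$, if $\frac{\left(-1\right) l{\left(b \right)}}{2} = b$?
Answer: $144$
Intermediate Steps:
$l{\left(b \right)} = - 2 b$
$4 \cdot 1 \left(-3\right) l{\left(6 \right)} = 4 \cdot 1 \left(-3\right) \left(\left(-2\right) 6\right) = 4 \left(-3\right) \left(-12\right) = \left(-12\right) \left(-12\right) = 144$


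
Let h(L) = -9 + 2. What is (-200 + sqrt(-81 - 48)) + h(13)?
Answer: -207 + I*sqrt(129) ≈ -207.0 + 11.358*I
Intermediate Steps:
h(L) = -7
(-200 + sqrt(-81 - 48)) + h(13) = (-200 + sqrt(-81 - 48)) - 7 = (-200 + sqrt(-129)) - 7 = (-200 + I*sqrt(129)) - 7 = -207 + I*sqrt(129)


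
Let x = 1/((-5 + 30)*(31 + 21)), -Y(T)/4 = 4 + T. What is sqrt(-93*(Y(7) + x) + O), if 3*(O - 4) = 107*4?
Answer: sqrt(644690319)/390 ≈ 65.104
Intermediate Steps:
O = 440/3 (O = 4 + (107*4)/3 = 4 + (1/3)*428 = 4 + 428/3 = 440/3 ≈ 146.67)
Y(T) = -16 - 4*T (Y(T) = -4*(4 + T) = -16 - 4*T)
x = 1/1300 (x = 1/(25*52) = 1/1300 ≈ 0.00076923)
sqrt(-93*(Y(7) + x) + O) = sqrt(-93*((-16 - 4*7) + 1/1300) + 440/3) = sqrt(-93*((-16 - 28) + 1/1300) + 440/3) = sqrt(-93*(-44 + 1/1300) + 440/3) = sqrt(-93*(-57199/1300) + 440/3) = sqrt(5319507/1300 + 440/3) = sqrt(16530521/3900) = sqrt(644690319)/390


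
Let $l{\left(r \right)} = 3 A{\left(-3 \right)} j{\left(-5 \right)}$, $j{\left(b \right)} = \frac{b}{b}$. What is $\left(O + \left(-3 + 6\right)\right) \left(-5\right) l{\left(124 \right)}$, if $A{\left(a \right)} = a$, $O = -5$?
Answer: $-90$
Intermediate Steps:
$j{\left(b \right)} = 1$
$l{\left(r \right)} = -9$ ($l{\left(r \right)} = 3 \left(-3\right) 1 = \left(-9\right) 1 = -9$)
$\left(O + \left(-3 + 6\right)\right) \left(-5\right) l{\left(124 \right)} = \left(-5 + \left(-3 + 6\right)\right) \left(-5\right) \left(-9\right) = \left(-5 + 3\right) \left(-5\right) \left(-9\right) = \left(-2\right) \left(-5\right) \left(-9\right) = 10 \left(-9\right) = -90$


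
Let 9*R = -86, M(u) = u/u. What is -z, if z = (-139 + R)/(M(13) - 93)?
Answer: -1337/828 ≈ -1.6147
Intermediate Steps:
M(u) = 1
R = -86/9 (R = (⅑)*(-86) = -86/9 ≈ -9.5556)
z = 1337/828 (z = (-139 - 86/9)/(1 - 93) = -1337/9/(-92) = -1337/9*(-1/92) = 1337/828 ≈ 1.6147)
-z = -1*1337/828 = -1337/828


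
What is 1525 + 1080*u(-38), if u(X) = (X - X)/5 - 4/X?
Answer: 31135/19 ≈ 1638.7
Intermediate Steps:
u(X) = -4/X (u(X) = 0*(1/5) - 4/X = 0 - 4/X = -4/X)
1525 + 1080*u(-38) = 1525 + 1080*(-4/(-38)) = 1525 + 1080*(-4*(-1/38)) = 1525 + 1080*(2/19) = 1525 + 2160/19 = 31135/19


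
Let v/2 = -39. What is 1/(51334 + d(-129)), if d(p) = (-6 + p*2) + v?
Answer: 1/50992 ≈ 1.9611e-5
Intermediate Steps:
v = -78 (v = 2*(-39) = -78)
d(p) = -84 + 2*p (d(p) = (-6 + p*2) - 78 = (-6 + 2*p) - 78 = -84 + 2*p)
1/(51334 + d(-129)) = 1/(51334 + (-84 + 2*(-129))) = 1/(51334 + (-84 - 258)) = 1/(51334 - 342) = 1/50992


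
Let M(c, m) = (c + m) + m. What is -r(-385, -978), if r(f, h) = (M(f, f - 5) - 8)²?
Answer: -1375929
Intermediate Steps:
M(c, m) = c + 2*m
r(f, h) = (-18 + 3*f)² (r(f, h) = ((f + 2*(f - 5)) - 8)² = ((f + 2*(-5 + f)) - 8)² = ((f + (-10 + 2*f)) - 8)² = ((-10 + 3*f) - 8)² = (-18 + 3*f)²)
-r(-385, -978) = -9*(-6 - 385)² = -9*(-391)² = -9*152881 = -1*1375929 = -1375929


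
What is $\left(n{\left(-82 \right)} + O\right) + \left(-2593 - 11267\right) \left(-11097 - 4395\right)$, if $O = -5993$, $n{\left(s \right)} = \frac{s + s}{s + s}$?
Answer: $214713128$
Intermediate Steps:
$n{\left(s \right)} = 1$ ($n{\left(s \right)} = \frac{2 s}{2 s} = 2 s \frac{1}{2 s} = 1$)
$\left(n{\left(-82 \right)} + O\right) + \left(-2593 - 11267\right) \left(-11097 - 4395\right) = \left(1 - 5993\right) + \left(-2593 - 11267\right) \left(-11097 - 4395\right) = -5992 - -214719120 = -5992 + 214719120 = 214713128$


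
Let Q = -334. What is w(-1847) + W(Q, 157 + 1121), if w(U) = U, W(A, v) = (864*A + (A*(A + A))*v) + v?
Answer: 284847991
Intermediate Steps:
W(A, v) = v + 864*A + 2*v*A**2 (W(A, v) = (864*A + (A*(2*A))*v) + v = (864*A + (2*A**2)*v) + v = (864*A + 2*v*A**2) + v = v + 864*A + 2*v*A**2)
w(-1847) + W(Q, 157 + 1121) = -1847 + ((157 + 1121) + 864*(-334) + 2*(157 + 1121)*(-334)**2) = -1847 + (1278 - 288576 + 2*1278*111556) = -1847 + (1278 - 288576 + 285137136) = -1847 + 284849838 = 284847991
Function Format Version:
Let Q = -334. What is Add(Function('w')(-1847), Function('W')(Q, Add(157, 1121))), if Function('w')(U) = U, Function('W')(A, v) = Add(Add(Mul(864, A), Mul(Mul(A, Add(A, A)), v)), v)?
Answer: 284847991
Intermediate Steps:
Function('W')(A, v) = Add(v, Mul(864, A), Mul(2, v, Pow(A, 2))) (Function('W')(A, v) = Add(Add(Mul(864, A), Mul(Mul(A, Mul(2, A)), v)), v) = Add(Add(Mul(864, A), Mul(Mul(2, Pow(A, 2)), v)), v) = Add(Add(Mul(864, A), Mul(2, v, Pow(A, 2))), v) = Add(v, Mul(864, A), Mul(2, v, Pow(A, 2))))
Add(Function('w')(-1847), Function('W')(Q, Add(157, 1121))) = Add(-1847, Add(Add(157, 1121), Mul(864, -334), Mul(2, Add(157, 1121), Pow(-334, 2)))) = Add(-1847, Add(1278, -288576, Mul(2, 1278, 111556))) = Add(-1847, Add(1278, -288576, 285137136)) = Add(-1847, 284849838) = 284847991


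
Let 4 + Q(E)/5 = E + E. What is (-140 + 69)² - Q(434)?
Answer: 721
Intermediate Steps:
Q(E) = -20 + 10*E (Q(E) = -20 + 5*(E + E) = -20 + 5*(2*E) = -20 + 10*E)
(-140 + 69)² - Q(434) = (-140 + 69)² - (-20 + 10*434) = (-71)² - (-20 + 4340) = 5041 - 1*4320 = 5041 - 4320 = 721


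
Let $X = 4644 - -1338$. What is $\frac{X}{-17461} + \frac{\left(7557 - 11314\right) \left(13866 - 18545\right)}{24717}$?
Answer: $\frac{306799114289}{431583537} \approx 710.87$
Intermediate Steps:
$X = 5982$ ($X = 4644 + 1338 = 5982$)
$\frac{X}{-17461} + \frac{\left(7557 - 11314\right) \left(13866 - 18545\right)}{24717} = \frac{5982}{-17461} + \frac{\left(7557 - 11314\right) \left(13866 - 18545\right)}{24717} = 5982 \left(- \frac{1}{17461}\right) + \left(-3757\right) \left(-4679\right) \frac{1}{24717} = - \frac{5982}{17461} + 17579003 \cdot \frac{1}{24717} = - \frac{5982}{17461} + \frac{17579003}{24717} = \frac{306799114289}{431583537}$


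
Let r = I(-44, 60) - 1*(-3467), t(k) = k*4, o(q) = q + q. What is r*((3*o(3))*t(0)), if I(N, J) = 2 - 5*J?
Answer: 0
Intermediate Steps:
o(q) = 2*q
t(k) = 4*k
r = 3169 (r = (2 - 5*60) - 1*(-3467) = (2 - 300) + 3467 = -298 + 3467 = 3169)
r*((3*o(3))*t(0)) = 3169*((3*(2*3))*(4*0)) = 3169*((3*6)*0) = 3169*(18*0) = 3169*0 = 0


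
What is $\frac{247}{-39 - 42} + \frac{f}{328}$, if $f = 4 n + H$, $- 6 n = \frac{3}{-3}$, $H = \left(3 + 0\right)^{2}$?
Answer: $- \frac{80233}{26568} \approx -3.0199$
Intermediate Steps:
$H = 9$ ($H = 3^{2} = 9$)
$n = \frac{1}{6}$ ($n = - \frac{3 \frac{1}{-3}}{6} = - \frac{3 \left(- \frac{1}{3}\right)}{6} = \left(- \frac{1}{6}\right) \left(-1\right) = \frac{1}{6} \approx 0.16667$)
$f = \frac{29}{3}$ ($f = 4 \cdot \frac{1}{6} + 9 = \frac{2}{3} + 9 = \frac{29}{3} \approx 9.6667$)
$\frac{247}{-39 - 42} + \frac{f}{328} = \frac{247}{-39 - 42} + \frac{29}{3 \cdot 328} = \frac{247}{-39 - 42} + \frac{29}{3} \cdot \frac{1}{328} = \frac{247}{-81} + \frac{29}{984} = 247 \left(- \frac{1}{81}\right) + \frac{29}{984} = - \frac{247}{81} + \frac{29}{984} = - \frac{80233}{26568}$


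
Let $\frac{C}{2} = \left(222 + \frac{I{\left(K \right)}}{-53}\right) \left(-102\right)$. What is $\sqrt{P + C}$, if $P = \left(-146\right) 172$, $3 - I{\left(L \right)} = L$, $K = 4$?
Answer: $\frac{2 i \sqrt{49441103}}{53} \approx 265.34 i$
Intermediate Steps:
$I{\left(L \right)} = 3 - L$
$P = -25112$
$C = - \frac{2400468}{53}$ ($C = 2 \left(222 + \frac{3 - 4}{-53}\right) \left(-102\right) = 2 \left(222 + \left(3 - 4\right) \left(- \frac{1}{53}\right)\right) \left(-102\right) = 2 \left(222 - - \frac{1}{53}\right) \left(-102\right) = 2 \left(222 + \frac{1}{53}\right) \left(-102\right) = 2 \cdot \frac{11767}{53} \left(-102\right) = 2 \left(- \frac{1200234}{53}\right) = - \frac{2400468}{53} \approx -45292.0$)
$\sqrt{P + C} = \sqrt{-25112 - \frac{2400468}{53}} = \sqrt{- \frac{3731404}{53}} = \frac{2 i \sqrt{49441103}}{53}$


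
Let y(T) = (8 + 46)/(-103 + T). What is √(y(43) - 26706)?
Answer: I*√2670690/10 ≈ 163.42*I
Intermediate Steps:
y(T) = 54/(-103 + T)
√(y(43) - 26706) = √(54/(-103 + 43) - 26706) = √(54/(-60) - 26706) = √(54*(-1/60) - 26706) = √(-9/10 - 26706) = √(-267069/10) = I*√2670690/10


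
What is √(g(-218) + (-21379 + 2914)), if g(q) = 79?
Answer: I*√18386 ≈ 135.59*I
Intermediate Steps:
√(g(-218) + (-21379 + 2914)) = √(79 + (-21379 + 2914)) = √(79 - 18465) = √(-18386) = I*√18386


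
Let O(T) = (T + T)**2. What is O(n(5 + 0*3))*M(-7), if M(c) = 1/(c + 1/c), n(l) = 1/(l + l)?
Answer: -7/1250 ≈ -0.0056000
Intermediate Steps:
n(l) = 1/(2*l)
O(T) = 4*T**2 (O(T) = (2*T)**2 = 4*T**2)
O(n(5 + 0*3))*M(-7) = (4*(1/(2*(5 + 0*3)))**2)*(-7/(1 + (-7)**2)) = (4*(1/(2*(5 + 0)))**2)*(-7/(1 + 49)) = (4*((1/2)/5)**2)*(-7/50) = (4*((1/2)*(1/5))**2)*(-7*1/50) = (4*(1/10)**2)*(-7/50) = (4*(1/100))*(-7/50) = (1/25)*(-7/50) = -7/1250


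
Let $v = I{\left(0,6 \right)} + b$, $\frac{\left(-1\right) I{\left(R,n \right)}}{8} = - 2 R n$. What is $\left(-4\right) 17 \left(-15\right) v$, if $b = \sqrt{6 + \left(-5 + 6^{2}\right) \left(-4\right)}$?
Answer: $1020 i \sqrt{118} \approx 11080.0 i$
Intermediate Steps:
$I{\left(R,n \right)} = 16 R n$ ($I{\left(R,n \right)} = - 8 - 2 R n = - 8 \left(- 2 R n\right) = 16 R n$)
$b = i \sqrt{118}$ ($b = \sqrt{6 + \left(-5 + 36\right) \left(-4\right)} = \sqrt{6 + 31 \left(-4\right)} = \sqrt{6 - 124} = \sqrt{-118} = i \sqrt{118} \approx 10.863 i$)
$v = i \sqrt{118}$ ($v = 16 \cdot 0 \cdot 6 + i \sqrt{118} = 0 + i \sqrt{118} = i \sqrt{118} \approx 10.863 i$)
$\left(-4\right) 17 \left(-15\right) v = \left(-4\right) 17 \left(-15\right) i \sqrt{118} = \left(-68\right) \left(-15\right) i \sqrt{118} = 1020 i \sqrt{118}$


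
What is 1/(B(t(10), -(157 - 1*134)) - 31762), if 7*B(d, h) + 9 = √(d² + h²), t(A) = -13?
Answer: -1556401/49436408951 - 7*√698/49436408951 ≈ -3.1487e-5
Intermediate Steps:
B(d, h) = -9/7 + √(d² + h²)/7
1/(B(t(10), -(157 - 1*134)) - 31762) = 1/((-9/7 + √((-13)² + (-(157 - 1*134))²)/7) - 31762) = 1/((-9/7 + √(169 + (-(157 - 134))²)/7) - 31762) = 1/((-9/7 + √(169 + (-1*23)²)/7) - 31762) = 1/((-9/7 + √(169 + (-23)²)/7) - 31762) = 1/((-9/7 + √(169 + 529)/7) - 31762) = 1/((-9/7 + √698/7) - 31762) = 1/(-222343/7 + √698/7)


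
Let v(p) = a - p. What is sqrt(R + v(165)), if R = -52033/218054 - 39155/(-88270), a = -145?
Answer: I*sqrt(286925297564974170193)/962381329 ≈ 17.601*I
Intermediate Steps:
R = 197247573/962381329 (R = -52033*1/218054 - 39155*(-1/88270) = -52033/218054 + 7831/17654 = 197247573/962381329 ≈ 0.20496)
v(p) = -145 - p
sqrt(R + v(165)) = sqrt(197247573/962381329 + (-145 - 1*165)) = sqrt(197247573/962381329 + (-145 - 165)) = sqrt(197247573/962381329 - 310) = sqrt(-298140964417/962381329) = I*sqrt(286925297564974170193)/962381329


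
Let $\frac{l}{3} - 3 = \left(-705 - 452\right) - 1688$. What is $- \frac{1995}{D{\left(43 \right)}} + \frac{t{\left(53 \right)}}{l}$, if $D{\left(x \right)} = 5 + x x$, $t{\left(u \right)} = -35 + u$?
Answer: $- \frac{946819}{878178} \approx -1.0782$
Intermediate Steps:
$D{\left(x \right)} = 5 + x^{2}$
$l = -8526$ ($l = 9 + 3 \left(\left(-705 - 452\right) - 1688\right) = 9 + 3 \left(-1157 - 1688\right) = 9 + 3 \left(-2845\right) = 9 - 8535 = -8526$)
$- \frac{1995}{D{\left(43 \right)}} + \frac{t{\left(53 \right)}}{l} = - \frac{1995}{5 + 43^{2}} + \frac{-35 + 53}{-8526} = - \frac{1995}{5 + 1849} + 18 \left(- \frac{1}{8526}\right) = - \frac{1995}{1854} - \frac{3}{1421} = \left(-1995\right) \frac{1}{1854} - \frac{3}{1421} = - \frac{665}{618} - \frac{3}{1421} = - \frac{946819}{878178}$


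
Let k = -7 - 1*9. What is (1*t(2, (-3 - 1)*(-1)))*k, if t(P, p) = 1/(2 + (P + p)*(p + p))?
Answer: -8/25 ≈ -0.32000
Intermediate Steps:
k = -16 (k = -7 - 9 = -16)
t(P, p) = 1/(2 + 2*p*(P + p)) (t(P, p) = 1/(2 + (P + p)*(2*p)) = 1/(2 + 2*p*(P + p)))
(1*t(2, (-3 - 1)*(-1)))*k = (1*(1/(2*(1 + ((-3 - 1)*(-1))² + 2*((-3 - 1)*(-1))))))*(-16) = (1*(1/(2*(1 + (-4*(-1))² + 2*(-4*(-1))))))*(-16) = (1*(1/(2*(1 + 4² + 2*4))))*(-16) = (1*(1/(2*(1 + 16 + 8))))*(-16) = (1*((½)/25))*(-16) = (1*((½)*(1/25)))*(-16) = (1*(1/50))*(-16) = (1/50)*(-16) = -8/25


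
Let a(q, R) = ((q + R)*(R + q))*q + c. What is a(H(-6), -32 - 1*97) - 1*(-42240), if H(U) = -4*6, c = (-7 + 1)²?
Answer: -519540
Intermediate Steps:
c = 36 (c = (-6)² = 36)
H(U) = -24
a(q, R) = 36 + q*(R + q)² (a(q, R) = ((q + R)*(R + q))*q + 36 = ((R + q)*(R + q))*q + 36 = (R + q)²*q + 36 = q*(R + q)² + 36 = 36 + q*(R + q)²)
a(H(-6), -32 - 1*97) - 1*(-42240) = (36 - 24*((-32 - 1*97) - 24)²) - 1*(-42240) = (36 - 24*((-32 - 97) - 24)²) + 42240 = (36 - 24*(-129 - 24)²) + 42240 = (36 - 24*(-153)²) + 42240 = (36 - 24*23409) + 42240 = (36 - 561816) + 42240 = -561780 + 42240 = -519540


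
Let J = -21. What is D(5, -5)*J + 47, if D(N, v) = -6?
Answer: 173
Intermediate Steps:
D(5, -5)*J + 47 = -6*(-21) + 47 = 126 + 47 = 173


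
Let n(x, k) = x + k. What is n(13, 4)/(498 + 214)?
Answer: 17/712 ≈ 0.023876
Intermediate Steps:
n(x, k) = k + x
n(13, 4)/(498 + 214) = (4 + 13)/(498 + 214) = 17/712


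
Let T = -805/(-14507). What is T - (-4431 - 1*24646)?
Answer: 421820844/14507 ≈ 29077.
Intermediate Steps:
T = 805/14507 (T = -805*(-1/14507) = 805/14507 ≈ 0.055490)
T - (-4431 - 1*24646) = 805/14507 - (-4431 - 1*24646) = 805/14507 - (-4431 - 24646) = 805/14507 - 1*(-29077) = 805/14507 + 29077 = 421820844/14507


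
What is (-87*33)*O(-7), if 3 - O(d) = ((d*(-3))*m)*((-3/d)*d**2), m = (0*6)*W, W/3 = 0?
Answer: -8613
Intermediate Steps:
W = 0 (W = 3*0 = 0)
m = 0 (m = (0*6)*0 = 0*0 = 0)
O(d) = 3 (O(d) = 3 - (d*(-3))*0*(-3/d)*d**2 = 3 - -3*d*0*(-3*d) = 3 - 0*(-3*d) = 3 - 1*0 = 3 + 0 = 3)
(-87*33)*O(-7) = -87*33*3 = -2871*3 = -8613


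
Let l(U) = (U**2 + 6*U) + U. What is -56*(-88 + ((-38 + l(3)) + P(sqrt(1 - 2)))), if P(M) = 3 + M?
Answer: 5208 - 56*I ≈ 5208.0 - 56.0*I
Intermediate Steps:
l(U) = U**2 + 7*U
-56*(-88 + ((-38 + l(3)) + P(sqrt(1 - 2)))) = -56*(-88 + ((-38 + 3*(7 + 3)) + (3 + sqrt(1 - 2)))) = -56*(-88 + ((-38 + 3*10) + (3 + sqrt(-1)))) = -56*(-88 + ((-38 + 30) + (3 + I))) = -56*(-88 + (-8 + (3 + I))) = -56*(-88 + (-5 + I)) = -56*(-93 + I) = 5208 - 56*I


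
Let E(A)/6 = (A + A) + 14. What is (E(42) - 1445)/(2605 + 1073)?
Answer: -857/3678 ≈ -0.23301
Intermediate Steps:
E(A) = 84 + 12*A (E(A) = 6*((A + A) + 14) = 6*(2*A + 14) = 6*(14 + 2*A) = 84 + 12*A)
(E(42) - 1445)/(2605 + 1073) = ((84 + 12*42) - 1445)/(2605 + 1073) = ((84 + 504) - 1445)/3678 = (588 - 1445)*(1/3678) = -857*1/3678 = -857/3678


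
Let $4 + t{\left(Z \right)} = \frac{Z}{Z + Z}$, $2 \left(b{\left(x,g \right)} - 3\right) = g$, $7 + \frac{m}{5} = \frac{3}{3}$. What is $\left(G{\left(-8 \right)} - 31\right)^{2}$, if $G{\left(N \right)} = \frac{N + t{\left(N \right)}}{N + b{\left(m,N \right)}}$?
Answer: $\frac{286225}{324} \approx 883.41$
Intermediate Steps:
$m = -30$ ($m = -35 + 5 \cdot \frac{3}{3} = -35 + 5 \cdot 3 \cdot \frac{1}{3} = -35 + 5 \cdot 1 = -35 + 5 = -30$)
$b{\left(x,g \right)} = 3 + \frac{g}{2}$
$t{\left(Z \right)} = - \frac{7}{2}$ ($t{\left(Z \right)} = -4 + \frac{Z}{Z + Z} = -4 + \frac{Z}{2 Z} = -4 + \frac{1}{2 Z} Z = -4 + \frac{1}{2} = - \frac{7}{2}$)
$G{\left(N \right)} = \frac{- \frac{7}{2} + N}{3 + \frac{3 N}{2}}$ ($G{\left(N \right)} = \frac{N - \frac{7}{2}}{N + \left(3 + \frac{N}{2}\right)} = \frac{- \frac{7}{2} + N}{3 + \frac{3 N}{2}}$)
$\left(G{\left(-8 \right)} - 31\right)^{2} = \left(\frac{-7 + 2 \left(-8\right)}{3 \left(2 - 8\right)} - 31\right)^{2} = \left(\frac{-7 - 16}{3 \left(-6\right)} - 31\right)^{2} = \left(\frac{1}{3} \left(- \frac{1}{6}\right) \left(-23\right) - 31\right)^{2} = \left(\frac{23}{18} - 31\right)^{2} = \left(- \frac{535}{18}\right)^{2} = \frac{286225}{324}$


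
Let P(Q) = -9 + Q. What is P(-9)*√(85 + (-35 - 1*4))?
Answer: -18*√46 ≈ -122.08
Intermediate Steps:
P(-9)*√(85 + (-35 - 1*4)) = (-9 - 9)*√(85 + (-35 - 1*4)) = -18*√(85 + (-35 - 4)) = -18*√(85 - 39) = -18*√46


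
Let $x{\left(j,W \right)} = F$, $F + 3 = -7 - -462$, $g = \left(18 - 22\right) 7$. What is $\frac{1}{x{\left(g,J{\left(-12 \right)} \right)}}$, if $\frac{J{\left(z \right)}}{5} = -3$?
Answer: $\frac{1}{452} \approx 0.0022124$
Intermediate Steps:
$g = -28$ ($g = \left(-4\right) 7 = -28$)
$J{\left(z \right)} = -15$ ($J{\left(z \right)} = 5 \left(-3\right) = -15$)
$F = 452$ ($F = -3 - -455 = -3 + \left(-7 + 462\right) = -3 + 455 = 452$)
$x{\left(j,W \right)} = 452$
$\frac{1}{x{\left(g,J{\left(-12 \right)} \right)}} = \frac{1}{452}$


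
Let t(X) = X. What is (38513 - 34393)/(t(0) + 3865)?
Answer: 824/773 ≈ 1.0660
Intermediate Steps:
(38513 - 34393)/(t(0) + 3865) = (38513 - 34393)/(0 + 3865) = 4120/3865 = 4120*(1/3865) = 824/773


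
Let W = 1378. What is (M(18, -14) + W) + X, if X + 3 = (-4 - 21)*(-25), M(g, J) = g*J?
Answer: 1748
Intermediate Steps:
M(g, J) = J*g
X = 622 (X = -3 + (-4 - 21)*(-25) = -3 - 25*(-25) = -3 + 625 = 622)
(M(18, -14) + W) + X = (-14*18 + 1378) + 622 = (-252 + 1378) + 622 = 1126 + 622 = 1748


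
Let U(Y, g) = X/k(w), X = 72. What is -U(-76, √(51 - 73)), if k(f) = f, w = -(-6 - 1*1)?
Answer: -72/7 ≈ -10.286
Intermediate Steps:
w = 7 (w = -(-6 - 1) = -1*(-7) = 7)
U(Y, g) = 72/7
-U(-76, √(51 - 73)) = -1*72/7 = -72/7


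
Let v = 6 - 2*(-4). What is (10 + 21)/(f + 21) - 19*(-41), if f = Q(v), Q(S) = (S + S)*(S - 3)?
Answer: 256322/329 ≈ 779.09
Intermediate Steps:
v = 14 (v = 6 + 8 = 14)
Q(S) = 2*S*(-3 + S) (Q(S) = (2*S)*(-3 + S) = 2*S*(-3 + S))
f = 308 (f = 2*14*(-3 + 14) = 2*14*11 = 308)
(10 + 21)/(f + 21) - 19*(-41) = (10 + 21)/(308 + 21) - 19*(-41) = 31/329 + 779 = 256322/329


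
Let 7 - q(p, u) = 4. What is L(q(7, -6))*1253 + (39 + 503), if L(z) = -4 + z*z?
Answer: 6807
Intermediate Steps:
q(p, u) = 3 (q(p, u) = 7 - 1*4 = 7 - 4 = 3)
L(z) = -4 + z**2
L(q(7, -6))*1253 + (39 + 503) = (-4 + 3**2)*1253 + (39 + 503) = (-4 + 9)*1253 + 542 = 5*1253 + 542 = 6265 + 542 = 6807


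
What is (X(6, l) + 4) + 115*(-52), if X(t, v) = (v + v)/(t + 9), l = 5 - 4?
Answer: -89638/15 ≈ -5975.9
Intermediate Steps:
l = 1
X(t, v) = 2*v/(9 + t) (X(t, v) = (2*v)/(9 + t) = 2*v/(9 + t))
(X(6, l) + 4) + 115*(-52) = (2*1/(9 + 6) + 4) + 115*(-52) = (2*1/15 + 4) - 5980 = (2*1*(1/15) + 4) - 5980 = (2/15 + 4) - 5980 = 62/15 - 5980 = -89638/15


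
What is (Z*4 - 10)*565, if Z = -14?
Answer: -37290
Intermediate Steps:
(Z*4 - 10)*565 = (-14*4 - 10)*565 = (-56 - 10)*565 = -66*565 = -37290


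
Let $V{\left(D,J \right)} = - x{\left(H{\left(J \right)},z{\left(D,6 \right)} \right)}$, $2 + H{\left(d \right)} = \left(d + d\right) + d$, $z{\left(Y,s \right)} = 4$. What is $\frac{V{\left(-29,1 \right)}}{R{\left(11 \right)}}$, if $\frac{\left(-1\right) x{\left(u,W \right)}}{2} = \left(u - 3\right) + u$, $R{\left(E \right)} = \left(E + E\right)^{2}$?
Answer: $- \frac{1}{242} \approx -0.0041322$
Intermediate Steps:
$R{\left(E \right)} = 4 E^{2}$ ($R{\left(E \right)} = \left(2 E\right)^{2} = 4 E^{2}$)
$H{\left(d \right)} = -2 + 3 d$ ($H{\left(d \right)} = -2 + \left(\left(d + d\right) + d\right) = -2 + \left(2 d + d\right) = -2 + 3 d$)
$x{\left(u,W \right)} = 6 - 4 u$ ($x{\left(u,W \right)} = - 2 \left(\left(u - 3\right) + u\right) = - 2 \left(\left(-3 + u\right) + u\right) = - 2 \left(-3 + 2 u\right) = 6 - 4 u$)
$V{\left(D,J \right)} = -14 + 12 J$ ($V{\left(D,J \right)} = - (6 - 4 \left(-2 + 3 J\right)) = - (6 - \left(-8 + 12 J\right)) = - (14 - 12 J) = -14 + 12 J$)
$\frac{V{\left(-29,1 \right)}}{R{\left(11 \right)}} = \frac{-14 + 12 \cdot 1}{4 \cdot 11^{2}} = \frac{-14 + 12}{4 \cdot 121} = - \frac{2}{484} = \left(-2\right) \frac{1}{484} = - \frac{1}{242}$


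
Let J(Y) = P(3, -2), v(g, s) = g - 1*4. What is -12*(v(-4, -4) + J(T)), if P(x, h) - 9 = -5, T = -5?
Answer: 48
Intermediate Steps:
v(g, s) = -4 + g (v(g, s) = g - 4 = -4 + g)
P(x, h) = 4 (P(x, h) = 9 - 5 = 4)
J(Y) = 4
-12*(v(-4, -4) + J(T)) = -12*((-4 - 4) + 4) = -12*(-8 + 4) = -12*(-4) = 48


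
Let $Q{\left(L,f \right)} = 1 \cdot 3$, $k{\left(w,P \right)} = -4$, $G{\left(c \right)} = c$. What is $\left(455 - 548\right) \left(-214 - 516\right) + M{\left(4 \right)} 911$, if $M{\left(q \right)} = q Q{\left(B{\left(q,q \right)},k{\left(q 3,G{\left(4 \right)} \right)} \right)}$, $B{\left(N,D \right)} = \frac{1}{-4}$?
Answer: $78822$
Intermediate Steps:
$B{\left(N,D \right)} = - \frac{1}{4}$
$Q{\left(L,f \right)} = 3$
$M{\left(q \right)} = 3 q$ ($M{\left(q \right)} = q 3 = 3 q$)
$\left(455 - 548\right) \left(-214 - 516\right) + M{\left(4 \right)} 911 = \left(455 - 548\right) \left(-214 - 516\right) + 3 \cdot 4 \cdot 911 = \left(-93\right) \left(-730\right) + 12 \cdot 911 = 67890 + 10932 = 78822$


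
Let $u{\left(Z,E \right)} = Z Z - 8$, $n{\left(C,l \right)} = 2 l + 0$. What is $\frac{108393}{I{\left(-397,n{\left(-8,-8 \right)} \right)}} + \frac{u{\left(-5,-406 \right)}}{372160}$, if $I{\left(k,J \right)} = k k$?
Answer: $\frac{40342218233}{58655765440} \approx 0.68778$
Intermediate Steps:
$n{\left(C,l \right)} = 2 l$
$u{\left(Z,E \right)} = -8 + Z^{2}$ ($u{\left(Z,E \right)} = Z^{2} - 8 = -8 + Z^{2}$)
$I{\left(k,J \right)} = k^{2}$
$\frac{108393}{I{\left(-397,n{\left(-8,-8 \right)} \right)}} + \frac{u{\left(-5,-406 \right)}}{372160} = \frac{108393}{\left(-397\right)^{2}} + \frac{-8 + \left(-5\right)^{2}}{372160} = \frac{108393}{157609} + \left(-8 + 25\right) \frac{1}{372160} = 108393 \cdot \frac{1}{157609} + 17 \cdot \frac{1}{372160} = \frac{108393}{157609} + \frac{17}{372160} = \frac{40342218233}{58655765440}$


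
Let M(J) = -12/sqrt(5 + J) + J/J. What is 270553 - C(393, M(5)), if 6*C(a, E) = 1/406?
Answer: 659067107/2436 ≈ 2.7055e+5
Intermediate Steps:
M(J) = 1 - 12/sqrt(5 + J) (M(J) = -12/sqrt(5 + J) + 1 = 1 - 12/sqrt(5 + J))
C(a, E) = 1/2436 (C(a, E) = (1/6)/406 = (1/6)*(1/406) = 1/2436)
270553 - C(393, M(5)) = 270553 - 1*1/2436 = 270553 - 1/2436 = 659067107/2436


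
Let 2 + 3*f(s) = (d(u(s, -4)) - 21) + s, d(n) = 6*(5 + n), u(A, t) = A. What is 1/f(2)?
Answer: 1/7 ≈ 0.14286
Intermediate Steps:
d(n) = 30 + 6*n
f(s) = 7/3 + 7*s/3 (f(s) = -2/3 + (((30 + 6*s) - 21) + s)/3 = -2/3 + ((9 + 6*s) + s)/3 = -2/3 + (9 + 7*s)/3 = -2/3 + (3 + 7*s/3) = 7/3 + 7*s/3)
1/f(2) = 1/(7/3 + (7/3)*2) = 1/(7/3 + 14/3) = 1/7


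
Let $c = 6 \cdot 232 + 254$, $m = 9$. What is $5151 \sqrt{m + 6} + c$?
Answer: $1646 + 5151 \sqrt{15} \approx 21596.0$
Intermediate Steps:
$c = 1646$ ($c = 1392 + 254 = 1646$)
$5151 \sqrt{m + 6} + c = 5151 \sqrt{9 + 6} + 1646 = 5151 \sqrt{15} + 1646 = 1646 + 5151 \sqrt{15}$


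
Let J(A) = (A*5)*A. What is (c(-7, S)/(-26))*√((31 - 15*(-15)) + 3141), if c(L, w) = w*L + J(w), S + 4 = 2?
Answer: -17*√3397/13 ≈ -76.217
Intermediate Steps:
J(A) = 5*A² (J(A) = (5*A)*A = 5*A²)
S = -2 (S = -4 + 2 = -2)
c(L, w) = 5*w² + L*w (c(L, w) = w*L + 5*w² = L*w + 5*w² = 5*w² + L*w)
(c(-7, S)/(-26))*√((31 - 15*(-15)) + 3141) = (-2*(-7 + 5*(-2))/(-26))*√((31 - 15*(-15)) + 3141) = (-2*(-7 - 10)*(-1/26))*√((31 + 225) + 3141) = (-2*(-17)*(-1/26))*√(256 + 3141) = (34*(-1/26))*√3397 = -17*√3397/13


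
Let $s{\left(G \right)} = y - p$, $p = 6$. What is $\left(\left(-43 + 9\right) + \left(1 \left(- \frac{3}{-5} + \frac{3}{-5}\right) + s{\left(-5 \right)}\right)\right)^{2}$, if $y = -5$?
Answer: $2025$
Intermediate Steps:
$s{\left(G \right)} = -11$ ($s{\left(G \right)} = -5 - 6 = -11$)
$\left(\left(-43 + 9\right) + \left(1 \left(- \frac{3}{-5} + \frac{3}{-5}\right) + s{\left(-5 \right)}\right)\right)^{2} = \left(\left(-43 + 9\right) - \left(11 - \left(- \frac{3}{-5} + \frac{3}{-5}\right)\right)\right)^{2} = \left(-34 - \left(11 - \left(\left(-3\right) \left(- \frac{1}{5}\right) + 3 \left(- \frac{1}{5}\right)\right)\right)\right)^{2} = \left(-34 - \left(11 - \left(\frac{3}{5} - \frac{3}{5}\right)\right)\right)^{2} = \left(-34 + \left(1 \cdot 0 - 11\right)\right)^{2} = \left(-34 + \left(0 - 11\right)\right)^{2} = \left(-34 - 11\right)^{2} = \left(-45\right)^{2} = 2025$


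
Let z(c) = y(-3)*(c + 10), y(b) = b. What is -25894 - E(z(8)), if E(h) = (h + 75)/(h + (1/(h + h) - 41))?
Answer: -265696066/10261 ≈ -25894.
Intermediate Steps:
z(c) = -30 - 3*c (z(c) = -3*(c + 10) = -3*(10 + c) = -30 - 3*c)
E(h) = (75 + h)/(-41 + h + 1/(2*h)) (E(h) = (75 + h)/(h + (1/(2*h) - 41)) = (75 + h)/(h + (-41 + 1/(2*h))) = (75 + h)/(-41 + h + 1/(2*h)))
-25894 - E(z(8)) = -25894 - 2*(-30 - 3*8)*(75 + (-30 - 3*8))/(1 - 82*(-30 - 3*8) + 2*(-30 - 3*8)²) = -25894 - 2*(-30 - 24)*(75 + (-30 - 24))/(1 - 82*(-30 - 24) + 2*(-30 - 24)²) = -25894 - 2*(-54)*(75 - 54)/(1 - 82*(-54) + 2*(-54)²) = -25894 - 2*(-54)*21/(1 + 4428 + 2*2916) = -25894 - 2*(-54)*21/(1 + 4428 + 5832) = -25894 - 2*(-54)*21/10261 = -25894 - 1*(-2268/10261) = -25894 + 2268/10261 = -265696066/10261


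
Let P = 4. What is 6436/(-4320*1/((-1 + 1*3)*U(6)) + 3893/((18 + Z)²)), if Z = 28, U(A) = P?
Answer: -13618576/1138747 ≈ -11.959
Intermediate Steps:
U(A) = 4
6436/(-4320*1/((-1 + 1*3)*U(6)) + 3893/((18 + Z)²)) = 6436/(-4320*1/(4*(-1 + 1*3)) + 3893/((18 + 28)²)) = 6436/(-4320*1/(4*(-1 + 3)) + 3893/(46²)) = 6436/(-4320/(2*4) + 3893/2116) = 6436/(-4320/8 + 3893*(1/2116)) = 6436/(-4320*⅛ + 3893/2116) = 6436/(-540 + 3893/2116) = 6436/(-1138747/2116) = 6436*(-2116/1138747) = -13618576/1138747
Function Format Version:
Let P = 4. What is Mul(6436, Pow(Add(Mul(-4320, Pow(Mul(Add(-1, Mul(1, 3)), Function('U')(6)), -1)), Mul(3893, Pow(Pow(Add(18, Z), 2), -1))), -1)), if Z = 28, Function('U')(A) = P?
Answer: Rational(-13618576, 1138747) ≈ -11.959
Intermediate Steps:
Function('U')(A) = 4
Mul(6436, Pow(Add(Mul(-4320, Pow(Mul(Add(-1, Mul(1, 3)), Function('U')(6)), -1)), Mul(3893, Pow(Pow(Add(18, Z), 2), -1))), -1)) = Mul(6436, Pow(Add(Mul(-4320, Pow(Mul(Add(-1, Mul(1, 3)), 4), -1)), Mul(3893, Pow(Pow(Add(18, 28), 2), -1))), -1)) = Mul(6436, Pow(Add(Mul(-4320, Pow(Mul(Add(-1, 3), 4), -1)), Mul(3893, Pow(Pow(46, 2), -1))), -1)) = Mul(6436, Pow(Add(Mul(-4320, Pow(Mul(2, 4), -1)), Mul(3893, Pow(2116, -1))), -1)) = Mul(6436, Pow(Add(Mul(-4320, Pow(8, -1)), Mul(3893, Rational(1, 2116))), -1)) = Mul(6436, Pow(Add(Mul(-4320, Rational(1, 8)), Rational(3893, 2116)), -1)) = Mul(6436, Pow(Add(-540, Rational(3893, 2116)), -1)) = Mul(6436, Pow(Rational(-1138747, 2116), -1)) = Mul(6436, Rational(-2116, 1138747)) = Rational(-13618576, 1138747)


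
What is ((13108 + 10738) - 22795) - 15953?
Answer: -14902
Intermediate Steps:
((13108 + 10738) - 22795) - 15953 = (23846 - 22795) - 15953 = 1051 - 15953 = -14902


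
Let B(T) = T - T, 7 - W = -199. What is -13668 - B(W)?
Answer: -13668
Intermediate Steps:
W = 206 (W = 7 - 1*(-199) = 7 + 199 = 206)
B(T) = 0
-13668 - B(W) = -13668 - 1*0 = -13668 + 0 = -13668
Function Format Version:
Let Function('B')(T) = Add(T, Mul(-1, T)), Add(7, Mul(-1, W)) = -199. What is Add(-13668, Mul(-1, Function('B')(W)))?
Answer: -13668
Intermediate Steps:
W = 206 (W = Add(7, Mul(-1, -199)) = Add(7, 199) = 206)
Function('B')(T) = 0
Add(-13668, Mul(-1, Function('B')(W))) = Add(-13668, Mul(-1, 0)) = Add(-13668, 0) = -13668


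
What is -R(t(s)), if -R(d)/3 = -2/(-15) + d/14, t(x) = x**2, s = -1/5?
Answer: 143/350 ≈ 0.40857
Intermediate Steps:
s = -1/5 (s = -1*1/5 = -1/5 ≈ -0.20000)
R(d) = -2/5 - 3*d/14 (R(d) = -3*(-2/(-15) + d/14) = -3*(-2*(-1/15) + d*(1/14)) = -3*(2/15 + d/14) = -2/5 - 3*d/14)
-R(t(s)) = -(-2/5 - 3*(-1/5)**2/14) = -(-2/5 - 3/14*1/25) = -(-2/5 - 3/350) = -1*(-143/350) = 143/350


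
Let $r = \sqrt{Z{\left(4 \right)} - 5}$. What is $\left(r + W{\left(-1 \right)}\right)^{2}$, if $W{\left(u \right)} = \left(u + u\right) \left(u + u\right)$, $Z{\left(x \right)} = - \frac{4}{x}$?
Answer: $\left(4 + i \sqrt{6}\right)^{2} \approx 10.0 + 19.596 i$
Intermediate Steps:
$W{\left(u \right)} = 4 u^{2}$ ($W{\left(u \right)} = 2 u 2 u = 4 u^{2}$)
$r = i \sqrt{6}$ ($r = \sqrt{- \frac{4}{4} - 5} = \sqrt{\left(-4\right) \frac{1}{4} - 5} = \sqrt{-1 - 5} = \sqrt{-6} = i \sqrt{6} \approx 2.4495 i$)
$\left(r + W{\left(-1 \right)}\right)^{2} = \left(i \sqrt{6} + 4 \left(-1\right)^{2}\right)^{2} = \left(i \sqrt{6} + 4 \cdot 1\right)^{2} = \left(i \sqrt{6} + 4\right)^{2} = \left(4 + i \sqrt{6}\right)^{2}$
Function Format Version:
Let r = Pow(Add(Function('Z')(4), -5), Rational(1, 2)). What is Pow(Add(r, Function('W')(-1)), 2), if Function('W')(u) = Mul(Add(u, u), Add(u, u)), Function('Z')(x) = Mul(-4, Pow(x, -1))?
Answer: Pow(Add(4, Mul(I, Pow(6, Rational(1, 2)))), 2) ≈ Add(10.000, Mul(19.596, I))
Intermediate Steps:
Function('W')(u) = Mul(4, Pow(u, 2)) (Function('W')(u) = Mul(Mul(2, u), Mul(2, u)) = Mul(4, Pow(u, 2)))
r = Mul(I, Pow(6, Rational(1, 2))) (r = Pow(Add(Mul(-4, Pow(4, -1)), -5), Rational(1, 2)) = Pow(Add(Mul(-4, Rational(1, 4)), -5), Rational(1, 2)) = Pow(Add(-1, -5), Rational(1, 2)) = Pow(-6, Rational(1, 2)) = Mul(I, Pow(6, Rational(1, 2))) ≈ Mul(2.4495, I))
Pow(Add(r, Function('W')(-1)), 2) = Pow(Add(Mul(I, Pow(6, Rational(1, 2))), Mul(4, Pow(-1, 2))), 2) = Pow(Add(Mul(I, Pow(6, Rational(1, 2))), Mul(4, 1)), 2) = Pow(Add(Mul(I, Pow(6, Rational(1, 2))), 4), 2) = Pow(Add(4, Mul(I, Pow(6, Rational(1, 2)))), 2)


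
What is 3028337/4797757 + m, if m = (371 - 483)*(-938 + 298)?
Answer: 343906250097/4797757 ≈ 71681.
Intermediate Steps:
m = 71680 (m = -112*(-640) = 71680)
3028337/4797757 + m = 3028337/4797757 + 71680 = 343906250097/4797757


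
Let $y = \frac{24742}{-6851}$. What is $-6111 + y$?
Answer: $- \frac{41891203}{6851} \approx -6114.6$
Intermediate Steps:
$y = - \frac{24742}{6851}$ ($y = 24742 \left(- \frac{1}{6851}\right) = - \frac{24742}{6851} \approx -3.6114$)
$-6111 + y = -6111 - \frac{24742}{6851} = - \frac{41891203}{6851}$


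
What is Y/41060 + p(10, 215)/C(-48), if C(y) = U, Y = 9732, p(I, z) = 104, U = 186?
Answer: 760049/954645 ≈ 0.79616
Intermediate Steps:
C(y) = 186
Y/41060 + p(10, 215)/C(-48) = 9732/41060 + 104/186 = 9732*(1/41060) + 104*(1/186) = 2433/10265 + 52/93 = 760049/954645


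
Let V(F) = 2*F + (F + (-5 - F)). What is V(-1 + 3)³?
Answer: -1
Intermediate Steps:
V(F) = -5 + 2*F (V(F) = 2*F - 5 = -5 + 2*F)
V(-1 + 3)³ = (-5 + 2*(-1 + 3))³ = (-5 + 2*2)³ = (-5 + 4)³ = (-1)³ = -1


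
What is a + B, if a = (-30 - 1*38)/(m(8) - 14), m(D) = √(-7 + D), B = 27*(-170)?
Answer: -59602/13 ≈ -4584.8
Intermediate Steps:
B = -4590
a = 68/13 (a = (-30 - 1*38)/(√(-7 + 8) - 14) = (-30 - 38)/(√1 - 14) = -68/(1 - 14) = -68/(-13) = -1/13*(-68) = 68/13 ≈ 5.2308)
a + B = 68/13 - 4590 = -59602/13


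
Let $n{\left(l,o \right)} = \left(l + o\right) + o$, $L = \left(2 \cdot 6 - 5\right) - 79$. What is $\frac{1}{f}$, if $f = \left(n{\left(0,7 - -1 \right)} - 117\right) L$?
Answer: $\frac{1}{7272} \approx 0.00013751$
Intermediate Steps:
$L = -72$ ($L = \left(12 - 5\right) - 79 = 7 - 79 = -72$)
$n{\left(l,o \right)} = l + 2 o$
$f = 7272$ ($f = \left(\left(0 + 2 \left(7 - -1\right)\right) - 117\right) \left(-72\right) = \left(\left(0 + 2 \left(7 + 1\right)\right) - 117\right) \left(-72\right) = \left(\left(0 + 2 \cdot 8\right) - 117\right) \left(-72\right) = \left(\left(0 + 16\right) - 117\right) \left(-72\right) = \left(16 - 117\right) \left(-72\right) = \left(-101\right) \left(-72\right) = 7272$)
$\frac{1}{f} = \frac{1}{7272}$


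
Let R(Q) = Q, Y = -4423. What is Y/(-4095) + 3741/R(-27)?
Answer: -187654/1365 ≈ -137.48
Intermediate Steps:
Y/(-4095) + 3741/R(-27) = -4423/(-4095) + 3741/(-27) = -4423*(-1/4095) + 3741*(-1/27) = 4423/4095 - 1247/9 = -187654/1365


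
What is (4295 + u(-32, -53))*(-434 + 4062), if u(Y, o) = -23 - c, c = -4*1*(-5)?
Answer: 15426256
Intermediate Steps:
c = 20 (c = -4*(-5) = 20)
u(Y, o) = -43 (u(Y, o) = -23 - 1*20 = -23 - 20 = -43)
(4295 + u(-32, -53))*(-434 + 4062) = (4295 - 43)*(-434 + 4062) = 4252*3628 = 15426256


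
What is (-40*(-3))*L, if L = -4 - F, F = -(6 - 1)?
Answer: 120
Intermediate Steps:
F = -5 (F = -1*5 = -5)
L = 1 (L = -4 - 1*(-5) = -4 + 5 = 1)
(-40*(-3))*L = -40*(-3)*1 = 120*1 = 120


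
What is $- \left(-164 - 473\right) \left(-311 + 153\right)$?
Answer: $-100646$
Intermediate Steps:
$- \left(-164 - 473\right) \left(-311 + 153\right) = - \left(-637\right) \left(-158\right) = \left(-1\right) 100646 = -100646$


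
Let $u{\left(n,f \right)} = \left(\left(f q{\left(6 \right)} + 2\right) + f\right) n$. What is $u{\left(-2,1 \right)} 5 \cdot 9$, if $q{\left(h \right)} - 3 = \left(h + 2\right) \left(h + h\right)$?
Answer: $-9180$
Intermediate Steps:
$q{\left(h \right)} = 3 + 2 h \left(2 + h\right)$ ($q{\left(h \right)} = 3 + \left(h + 2\right) \left(h + h\right) = 3 + \left(2 + h\right) 2 h = 3 + 2 h \left(2 + h\right)$)
$u{\left(n,f \right)} = n \left(2 + 100 f\right)$ ($u{\left(n,f \right)} = \left(\left(f \left(3 + 2 \cdot 6^{2} + 4 \cdot 6\right) + 2\right) + f\right) n = \left(\left(f \left(3 + 2 \cdot 36 + 24\right) + 2\right) + f\right) n = \left(\left(f \left(3 + 72 + 24\right) + 2\right) + f\right) n = \left(\left(f 99 + 2\right) + f\right) n = \left(\left(99 f + 2\right) + f\right) n = \left(\left(2 + 99 f\right) + f\right) n = \left(2 + 100 f\right) n = n \left(2 + 100 f\right)$)
$u{\left(-2,1 \right)} 5 \cdot 9 = 2 \left(-2\right) \left(1 + 50 \cdot 1\right) 5 \cdot 9 = 2 \left(-2\right) \left(1 + 50\right) 45 = 2 \left(-2\right) 51 \cdot 45 = \left(-204\right) 45 = -9180$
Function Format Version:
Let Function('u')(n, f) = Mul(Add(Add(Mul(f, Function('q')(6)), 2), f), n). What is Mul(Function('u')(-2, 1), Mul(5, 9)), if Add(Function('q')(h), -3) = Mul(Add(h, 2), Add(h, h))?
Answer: -9180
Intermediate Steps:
Function('q')(h) = Add(3, Mul(2, h, Add(2, h))) (Function('q')(h) = Add(3, Mul(Add(h, 2), Add(h, h))) = Add(3, Mul(Add(2, h), Mul(2, h))) = Add(3, Mul(2, h, Add(2, h))))
Function('u')(n, f) = Mul(n, Add(2, Mul(100, f))) (Function('u')(n, f) = Mul(Add(Add(Mul(f, Add(3, Mul(2, Pow(6, 2)), Mul(4, 6))), 2), f), n) = Mul(Add(Add(Mul(f, Add(3, Mul(2, 36), 24)), 2), f), n) = Mul(Add(Add(Mul(f, Add(3, 72, 24)), 2), f), n) = Mul(Add(Add(Mul(f, 99), 2), f), n) = Mul(Add(Add(Mul(99, f), 2), f), n) = Mul(Add(Add(2, Mul(99, f)), f), n) = Mul(Add(2, Mul(100, f)), n) = Mul(n, Add(2, Mul(100, f))))
Mul(Function('u')(-2, 1), Mul(5, 9)) = Mul(Mul(2, -2, Add(1, Mul(50, 1))), Mul(5, 9)) = Mul(Mul(2, -2, Add(1, 50)), 45) = Mul(Mul(2, -2, 51), 45) = Mul(-204, 45) = -9180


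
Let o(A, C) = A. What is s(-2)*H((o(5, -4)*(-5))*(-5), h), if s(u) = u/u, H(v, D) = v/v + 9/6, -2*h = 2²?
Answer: 5/2 ≈ 2.5000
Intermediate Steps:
h = -2 (h = -½*2² = -½*4 = -2)
H(v, D) = 5/2 (H(v, D) = 1 + 9*(⅙) = 1 + 3/2 = 5/2)
s(u) = 1
s(-2)*H((o(5, -4)*(-5))*(-5), h) = 1*(5/2) = 5/2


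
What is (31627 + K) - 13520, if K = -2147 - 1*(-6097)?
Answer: 22057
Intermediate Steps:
K = 3950 (K = -2147 + 6097 = 3950)
(31627 + K) - 13520 = (31627 + 3950) - 13520 = 35577 - 13520 = 22057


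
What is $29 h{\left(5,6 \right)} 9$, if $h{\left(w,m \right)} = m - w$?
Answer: $261$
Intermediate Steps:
$29 h{\left(5,6 \right)} 9 = 29 \left(6 - 5\right) 9 = 29 \cdot 1 \cdot 9 = 29 \cdot 9 = 261$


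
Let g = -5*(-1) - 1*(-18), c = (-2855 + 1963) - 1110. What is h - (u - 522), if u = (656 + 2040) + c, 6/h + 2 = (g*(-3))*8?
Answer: -47647/277 ≈ -172.01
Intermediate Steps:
c = -2002 (c = -892 - 1110 = -2002)
g = 23 (g = 5 + 18 = 23)
h = -3/277 (h = 6/(-2 + (23*(-3))*8) = 6/(-2 - 69*8) = 6/(-2 - 552) = 6/(-554) = 6*(-1/554) = -3/277 ≈ -0.010830)
u = 694 (u = (656 + 2040) - 2002 = 2696 - 2002 = 694)
h - (u - 522) = -3/277 - (694 - 522) = -3/277 - 1*172 = -3/277 - 172 = -47647/277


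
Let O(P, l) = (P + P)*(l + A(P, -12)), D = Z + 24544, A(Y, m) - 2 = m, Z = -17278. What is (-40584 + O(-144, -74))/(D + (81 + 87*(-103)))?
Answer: 2732/269 ≈ 10.156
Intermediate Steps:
A(Y, m) = 2 + m
D = 7266 (D = -17278 + 24544 = 7266)
O(P, l) = 2*P*(-10 + l) (O(P, l) = (P + P)*(l + (2 - 12)) = (2*P)*(l - 10) = (2*P)*(-10 + l) = 2*P*(-10 + l))
(-40584 + O(-144, -74))/(D + (81 + 87*(-103))) = (-40584 + 2*(-144)*(-10 - 74))/(7266 + (81 + 87*(-103))) = (-40584 + 2*(-144)*(-84))/(7266 + (81 - 8961)) = (-40584 + 24192)/(7266 - 8880) = -16392/(-1614) = -16392*(-1/1614) = 2732/269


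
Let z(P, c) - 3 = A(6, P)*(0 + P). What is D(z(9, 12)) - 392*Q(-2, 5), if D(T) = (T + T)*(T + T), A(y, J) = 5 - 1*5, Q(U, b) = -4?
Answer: 1604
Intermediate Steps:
A(y, J) = 0 (A(y, J) = 5 - 5 = 0)
z(P, c) = 3 (z(P, c) = 3 + 0*(0 + P) = 3 + 0*P = 3 + 0 = 3)
D(T) = 4*T² (D(T) = (2*T)*(2*T) = 4*T²)
D(z(9, 12)) - 392*Q(-2, 5) = 4*3² - 392*(-4) = 4*9 - 1*(-1568) = 36 + 1568 = 1604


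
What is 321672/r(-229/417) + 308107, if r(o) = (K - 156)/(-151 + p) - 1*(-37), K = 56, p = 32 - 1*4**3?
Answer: 2175869173/6871 ≈ 3.1667e+5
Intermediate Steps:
p = -32 (p = 32 - 1*64 = 32 - 64 = -32)
r(o) = 6871/183 (r(o) = (56 - 156)/(-151 - 32) - 1*(-37) = -100/(-183) + 37 = -100*(-1/183) + 37 = 100/183 + 37 = 6871/183)
321672/r(-229/417) + 308107 = 321672/(6871/183) + 308107 = 321672*(183/6871) + 308107 = 58865976/6871 + 308107 = 2175869173/6871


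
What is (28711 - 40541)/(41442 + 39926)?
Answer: -845/5812 ≈ -0.14539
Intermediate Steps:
(28711 - 40541)/(41442 + 39926) = -11830/81368 = -11830*1/81368 = -845/5812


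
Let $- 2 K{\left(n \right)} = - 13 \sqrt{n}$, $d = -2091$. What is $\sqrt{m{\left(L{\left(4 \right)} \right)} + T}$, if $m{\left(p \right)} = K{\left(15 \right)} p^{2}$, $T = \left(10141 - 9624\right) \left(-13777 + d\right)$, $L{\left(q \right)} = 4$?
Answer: $2 \sqrt{-2050939 + 26 \sqrt{15}} \approx 2864.1 i$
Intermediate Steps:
$T = -8203756$ ($T = \left(10141 - 9624\right) \left(-13777 - 2091\right) = 517 \left(-15868\right) = -8203756$)
$K{\left(n \right)} = \frac{13 \sqrt{n}}{2}$ ($K{\left(n \right)} = - \frac{\left(-13\right) \sqrt{n}}{2} = \frac{13 \sqrt{n}}{2}$)
$m{\left(p \right)} = \frac{13 \sqrt{15} p^{2}}{2}$ ($m{\left(p \right)} = \frac{13 \sqrt{15}}{2} p^{2} = \frac{13 \sqrt{15} p^{2}}{2}$)
$\sqrt{m{\left(L{\left(4 \right)} \right)} + T} = \sqrt{\frac{13 \sqrt{15} \cdot 4^{2}}{2} - 8203756} = \sqrt{\frac{13}{2} \sqrt{15} \cdot 16 - 8203756} = \sqrt{104 \sqrt{15} - 8203756} = \sqrt{-8203756 + 104 \sqrt{15}}$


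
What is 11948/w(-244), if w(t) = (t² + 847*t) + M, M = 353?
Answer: -11948/146779 ≈ -0.081401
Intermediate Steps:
w(t) = 353 + t² + 847*t (w(t) = (t² + 847*t) + 353 = 353 + t² + 847*t)
11948/w(-244) = 11948/(353 + (-244)² + 847*(-244)) = 11948/(353 + 59536 - 206668) = 11948/(-146779) = 11948*(-1/146779) = -11948/146779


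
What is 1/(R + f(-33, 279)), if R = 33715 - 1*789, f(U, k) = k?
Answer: 1/33205 ≈ 3.0116e-5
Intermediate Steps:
R = 32926 (R = 33715 - 789 = 32926)
1/(R + f(-33, 279)) = 1/(32926 + 279) = 1/33205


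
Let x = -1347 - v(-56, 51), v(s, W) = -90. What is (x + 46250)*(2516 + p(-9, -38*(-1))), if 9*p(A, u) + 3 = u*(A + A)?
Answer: 329303767/3 ≈ 1.0977e+8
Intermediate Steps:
p(A, u) = -1/3 + 2*A*u/9 (p(A, u) = -1/3 + (u*(A + A))/9 = -1/3 + (u*(2*A))/9 = -1/3 + (2*A*u)/9 = -1/3 + 2*A*u/9)
x = -1257 (x = -1347 - 1*(-90) = -1347 + 90 = -1257)
(x + 46250)*(2516 + p(-9, -38*(-1))) = (-1257 + 46250)*(2516 + (-1/3 + (2/9)*(-9)*(-38*(-1)))) = 44993*(2516 + (-1/3 + (2/9)*(-9)*38)) = 44993*(2516 + (-1/3 - 76)) = 44993*(2516 - 229/3) = 44993*(7319/3) = 329303767/3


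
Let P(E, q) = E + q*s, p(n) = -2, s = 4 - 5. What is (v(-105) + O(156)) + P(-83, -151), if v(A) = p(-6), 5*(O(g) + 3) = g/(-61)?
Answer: 19059/305 ≈ 62.489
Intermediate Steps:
s = -1
O(g) = -3 - g/305 (O(g) = -3 + (g/(-61))/5 = -3 + (g*(-1/61))/5 = -3 + (-g/61)/5 = -3 - g/305)
v(A) = -2
P(E, q) = E - q (P(E, q) = E + q*(-1) = E - q)
(v(-105) + O(156)) + P(-83, -151) = (-2 + (-3 - 1/305*156)) + (-83 - 1*(-151)) = (-2 + (-3 - 156/305)) + (-83 + 151) = (-2 - 1071/305) + 68 = -1681/305 + 68 = 19059/305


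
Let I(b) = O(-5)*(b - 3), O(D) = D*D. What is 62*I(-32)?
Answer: -54250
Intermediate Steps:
O(D) = D**2
I(b) = -75 + 25*b (I(b) = (-5)**2*(b - 3) = 25*(-3 + b) = -75 + 25*b)
62*I(-32) = 62*(-75 + 25*(-32)) = 62*(-75 - 800) = 62*(-875) = -54250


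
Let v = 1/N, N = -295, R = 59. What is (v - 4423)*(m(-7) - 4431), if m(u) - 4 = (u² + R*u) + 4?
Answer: 6246010582/295 ≈ 2.1173e+7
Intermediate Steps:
m(u) = 8 + u² + 59*u (m(u) = 4 + ((u² + 59*u) + 4) = 4 + (4 + u² + 59*u) = 8 + u² + 59*u)
v = -1/295 (v = 1/(-295) = -1/295 ≈ -0.0033898)
(v - 4423)*(m(-7) - 4431) = (-1/295 - 4423)*((8 + (-7)² + 59*(-7)) - 4431) = -1304786*((8 + 49 - 413) - 4431)/295 = -1304786*(-356 - 4431)/295 = -1304786/295*(-4787) = 6246010582/295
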